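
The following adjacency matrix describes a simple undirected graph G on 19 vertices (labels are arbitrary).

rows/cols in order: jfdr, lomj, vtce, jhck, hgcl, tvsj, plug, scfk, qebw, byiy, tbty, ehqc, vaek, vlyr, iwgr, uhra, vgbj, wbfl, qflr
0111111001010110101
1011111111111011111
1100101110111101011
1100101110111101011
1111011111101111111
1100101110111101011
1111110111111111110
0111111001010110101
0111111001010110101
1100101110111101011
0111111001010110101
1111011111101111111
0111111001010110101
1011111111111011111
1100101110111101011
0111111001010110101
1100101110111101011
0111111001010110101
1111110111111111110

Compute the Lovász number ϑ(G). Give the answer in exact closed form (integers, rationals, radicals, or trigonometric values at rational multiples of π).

N(vgbj) = {jfdr, lomj, hgcl, plug, scfk, qebw, tbty, ehqc, vaek, vlyr, uhra, wbfl, qflr}, |N(vgbj)| = 13.
Vertex uhra has 12 neighbors: lomj, vtce, jhck, hgcl, tvsj, plug, byiy, ehqc, vlyr, iwgr, vgbj, qflr.
N(jfdr) = {lomj, vtce, jhck, hgcl, tvsj, plug, byiy, ehqc, vlyr, iwgr, vgbj, qflr}, |N(jfdr)| = 12.
Vertex qebw has 12 neighbors: lomj, vtce, jhck, hgcl, tvsj, plug, byiy, ehqc, vlyr, iwgr, vgbj, qflr.
Complete 5-partite, parts [7, 6, 2, 2, 2]: perfect, ϑ = α = 7.
ϑ(G) ≈ 7.000000.
α=7, χ(Ḡ)=7; ϑ=7 lies between (collapsed).

7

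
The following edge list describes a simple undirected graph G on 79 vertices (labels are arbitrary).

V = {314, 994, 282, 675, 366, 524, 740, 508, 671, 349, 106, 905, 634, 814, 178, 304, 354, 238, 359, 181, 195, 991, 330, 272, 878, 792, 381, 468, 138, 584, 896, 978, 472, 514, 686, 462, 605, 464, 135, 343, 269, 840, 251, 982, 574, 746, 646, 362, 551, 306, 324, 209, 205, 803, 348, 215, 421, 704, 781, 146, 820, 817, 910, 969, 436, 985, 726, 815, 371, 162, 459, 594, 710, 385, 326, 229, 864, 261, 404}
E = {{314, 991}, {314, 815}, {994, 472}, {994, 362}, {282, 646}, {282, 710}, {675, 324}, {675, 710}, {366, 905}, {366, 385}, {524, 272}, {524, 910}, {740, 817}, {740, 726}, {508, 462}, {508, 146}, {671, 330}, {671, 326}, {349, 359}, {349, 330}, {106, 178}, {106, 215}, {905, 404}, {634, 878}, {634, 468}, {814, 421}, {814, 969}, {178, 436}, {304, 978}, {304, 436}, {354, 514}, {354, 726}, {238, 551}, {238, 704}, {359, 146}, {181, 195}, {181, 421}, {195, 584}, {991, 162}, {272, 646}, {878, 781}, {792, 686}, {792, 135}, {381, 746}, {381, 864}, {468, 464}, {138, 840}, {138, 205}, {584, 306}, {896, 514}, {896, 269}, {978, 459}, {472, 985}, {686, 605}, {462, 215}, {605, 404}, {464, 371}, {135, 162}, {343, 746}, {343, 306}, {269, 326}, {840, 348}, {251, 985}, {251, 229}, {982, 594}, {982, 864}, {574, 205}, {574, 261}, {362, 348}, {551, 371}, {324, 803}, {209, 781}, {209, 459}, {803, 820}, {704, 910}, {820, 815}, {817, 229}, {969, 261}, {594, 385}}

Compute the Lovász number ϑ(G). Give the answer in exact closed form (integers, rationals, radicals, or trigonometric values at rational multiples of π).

N(304) = {978, 436}, |N(304)| = 2.
deg(710) = 2; N(710) = {282, 675}.
Vertex 348 has 2 neighbors: 840, 362.
deg(514) = 2; N(514) = {354, 896}.
79-vertex 2-regular graph: connected 2-regular on 79 ⇒ C_{79}.
The 40 distinct eigenvalues: [2.0, 1.994, 1.975, 1.943, 1.9, 1.844, 1.777, 1.698, 1.609, 1.509, 1.4, 1.282, 1.156, 1.023, 0.883, 0.738, 0.588, 0.434, 0.277, 0.119, -0.04, -0.199, -0.356, -0.511, -0.663, -0.811, -0.954, -1.09, -1.22, -1.342, -1.456, -1.56, -1.655, -1.739, -1.812, -1.873, -1.923, -1.961, -1.986, -1.998].
λ_max=2, λ_min=-2*cos(pi/79); ϑ = −79·λ_min/(λ_max−λ_min) = 79*cos(pi/79)/(cos(pi/79) + 1).
ϑ(G) ≈ 39.484379.
Lovász sandwich 39 ≤ 79*cos(pi/79)/(cos(pi/79) + 1) ≤ 40: both strict.

79*cos(pi/79)/(cos(pi/79) + 1)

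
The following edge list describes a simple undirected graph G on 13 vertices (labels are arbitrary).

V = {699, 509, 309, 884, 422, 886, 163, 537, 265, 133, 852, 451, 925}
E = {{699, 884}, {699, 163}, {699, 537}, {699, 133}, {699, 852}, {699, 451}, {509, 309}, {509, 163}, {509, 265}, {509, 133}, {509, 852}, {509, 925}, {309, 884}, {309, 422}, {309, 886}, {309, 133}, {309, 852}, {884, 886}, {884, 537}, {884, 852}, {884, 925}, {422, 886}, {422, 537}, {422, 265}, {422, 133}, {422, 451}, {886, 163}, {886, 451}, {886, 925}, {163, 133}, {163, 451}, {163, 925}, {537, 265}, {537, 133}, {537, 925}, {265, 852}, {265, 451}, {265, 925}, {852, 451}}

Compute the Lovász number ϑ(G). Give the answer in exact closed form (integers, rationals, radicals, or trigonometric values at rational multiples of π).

sqrt(13)

Vertex 925 has 6 neighbors: 509, 884, 886, 163, 537, 265.
deg(886) = 6; N(886) = {309, 884, 422, 163, 451, 925}.
N(537) = {699, 884, 422, 265, 133, 925}, |N(537)| = 6.
N(451) = {699, 422, 886, 163, 265, 852}, |N(451)| = 6.
deg(v) = 6 for all v (|V|=13); SR(13,6,2,3) — a Paley graph.
A has 3 distinct eigenvalues ≈ [6.0, 1.30278, -2.30278].
With N=13: ϑ(G) = 13·(-(-sqrt(13)/2 - 1/2))/(6−(-sqrt(13)/2 - 1/2)) = sqrt(13).
≈ 3.605551275 (to 9 d.p.).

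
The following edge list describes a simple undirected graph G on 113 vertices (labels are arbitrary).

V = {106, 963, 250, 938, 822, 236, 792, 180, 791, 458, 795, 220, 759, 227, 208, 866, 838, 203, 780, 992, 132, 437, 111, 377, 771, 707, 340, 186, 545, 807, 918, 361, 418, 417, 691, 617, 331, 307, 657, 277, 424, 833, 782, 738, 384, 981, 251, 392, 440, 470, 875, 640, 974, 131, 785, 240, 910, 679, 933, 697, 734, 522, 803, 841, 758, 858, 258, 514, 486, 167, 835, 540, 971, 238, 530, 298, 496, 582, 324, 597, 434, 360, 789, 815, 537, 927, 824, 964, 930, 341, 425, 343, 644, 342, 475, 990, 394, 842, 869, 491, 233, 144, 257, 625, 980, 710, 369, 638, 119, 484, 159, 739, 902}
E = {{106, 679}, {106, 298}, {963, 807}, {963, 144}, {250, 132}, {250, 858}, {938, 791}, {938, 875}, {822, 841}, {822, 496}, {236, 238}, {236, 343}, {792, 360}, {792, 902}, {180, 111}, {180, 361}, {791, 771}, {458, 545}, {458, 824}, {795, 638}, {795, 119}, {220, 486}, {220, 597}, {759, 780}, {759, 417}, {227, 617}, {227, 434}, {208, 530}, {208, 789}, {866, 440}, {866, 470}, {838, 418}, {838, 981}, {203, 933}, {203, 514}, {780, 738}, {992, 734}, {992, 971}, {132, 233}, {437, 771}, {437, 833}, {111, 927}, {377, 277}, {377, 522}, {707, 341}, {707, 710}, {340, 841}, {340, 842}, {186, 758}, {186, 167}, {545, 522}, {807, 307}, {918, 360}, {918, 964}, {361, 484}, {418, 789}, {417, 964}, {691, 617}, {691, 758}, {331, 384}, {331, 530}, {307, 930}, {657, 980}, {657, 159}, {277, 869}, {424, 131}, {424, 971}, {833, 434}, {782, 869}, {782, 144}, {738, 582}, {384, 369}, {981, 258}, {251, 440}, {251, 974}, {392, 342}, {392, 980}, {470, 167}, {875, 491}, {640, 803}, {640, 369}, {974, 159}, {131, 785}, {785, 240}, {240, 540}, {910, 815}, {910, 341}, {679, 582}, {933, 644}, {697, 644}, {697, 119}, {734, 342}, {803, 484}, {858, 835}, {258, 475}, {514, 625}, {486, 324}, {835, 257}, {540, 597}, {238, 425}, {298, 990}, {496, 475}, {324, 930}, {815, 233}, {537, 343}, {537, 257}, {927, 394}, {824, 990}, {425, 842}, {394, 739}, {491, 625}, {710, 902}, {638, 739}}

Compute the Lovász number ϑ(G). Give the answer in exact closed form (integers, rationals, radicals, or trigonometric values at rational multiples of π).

Vertex 771 has 2 neighbors: 791, 437.
Vertex 795 has 2 neighbors: 638, 119.
Vertex 331 has 2 neighbors: 384, 530.
N(759) = {780, 417}, |N(759)| = 2.
2-regular, N=113; connected 2-regular on 113 ⇒ C_{113}.
Distinct eigenvalues (to 3 d.p.): [2.0, 1.997, 1.988, 1.972, 1.951, 1.923, 1.89, 1.85, 1.805, 1.755, 1.699, 1.637, 1.571, 1.5, 1.424, 1.344, 1.259, 1.171, 1.079, 0.984, 0.886, 0.785, 0.681, 0.576, 0.468, 0.359, 0.25, 0.139, 0.028, -0.083, -0.194, -0.305, -0.414, -0.522, -0.629, -0.733, -0.835, -0.935, -1.032, -1.126, -1.216, -1.302, -1.384, -1.462, -1.536, -1.605, -1.669, -1.727, -1.781, -1.829, -1.871, -1.907, -1.938, -1.962, -1.981, -1.993, -1.999].
−113·(-2*cos(pi/113)) / ((2)−(-2*cos(pi/113))) = 113*cos(pi/113)/(cos(pi/113) + 1) = ϑ(G).
≈ 56.48908089 (to 8 d.p.).
Sandwich: α(G)=56 ≤ ϑ(G)=113*cos(pi/113)/(cos(pi/113) + 1) ≤ χ(Ḡ)=57 (both strict).

113*cos(pi/113)/(cos(pi/113) + 1)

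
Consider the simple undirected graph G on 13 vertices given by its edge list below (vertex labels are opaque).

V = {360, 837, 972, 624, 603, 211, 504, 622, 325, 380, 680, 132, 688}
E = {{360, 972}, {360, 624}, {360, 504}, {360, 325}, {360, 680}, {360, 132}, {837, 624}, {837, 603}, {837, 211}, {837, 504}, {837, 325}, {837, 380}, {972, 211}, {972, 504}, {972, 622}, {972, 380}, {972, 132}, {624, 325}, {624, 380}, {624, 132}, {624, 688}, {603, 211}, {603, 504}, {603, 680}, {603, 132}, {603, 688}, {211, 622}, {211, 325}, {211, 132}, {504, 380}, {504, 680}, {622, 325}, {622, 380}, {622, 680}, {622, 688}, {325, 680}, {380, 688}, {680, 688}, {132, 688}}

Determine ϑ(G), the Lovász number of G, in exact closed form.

sqrt(13)

deg(504) = 6; N(504) = {360, 837, 972, 603, 380, 680}.
Vertex 972 has 6 neighbors: 360, 211, 504, 622, 380, 132.
deg(132) = 6; N(132) = {360, 972, 624, 603, 211, 688}.
N(211) = {837, 972, 603, 622, 325, 132}, |N(211)| = 6.
deg(v) = 6 for all v (|V|=13); strongly regular (13,6,2,3).
Distinct eigenvalues (to 4 d.p.): [6.0, 1.3028, -2.3028].
With N=13: ϑ(G) = 13·(-(-sqrt(13)/2 - 1/2))/(6−(-sqrt(13)/2 - 1/2)) = sqrt(13).
= 3.605551275… (decimal).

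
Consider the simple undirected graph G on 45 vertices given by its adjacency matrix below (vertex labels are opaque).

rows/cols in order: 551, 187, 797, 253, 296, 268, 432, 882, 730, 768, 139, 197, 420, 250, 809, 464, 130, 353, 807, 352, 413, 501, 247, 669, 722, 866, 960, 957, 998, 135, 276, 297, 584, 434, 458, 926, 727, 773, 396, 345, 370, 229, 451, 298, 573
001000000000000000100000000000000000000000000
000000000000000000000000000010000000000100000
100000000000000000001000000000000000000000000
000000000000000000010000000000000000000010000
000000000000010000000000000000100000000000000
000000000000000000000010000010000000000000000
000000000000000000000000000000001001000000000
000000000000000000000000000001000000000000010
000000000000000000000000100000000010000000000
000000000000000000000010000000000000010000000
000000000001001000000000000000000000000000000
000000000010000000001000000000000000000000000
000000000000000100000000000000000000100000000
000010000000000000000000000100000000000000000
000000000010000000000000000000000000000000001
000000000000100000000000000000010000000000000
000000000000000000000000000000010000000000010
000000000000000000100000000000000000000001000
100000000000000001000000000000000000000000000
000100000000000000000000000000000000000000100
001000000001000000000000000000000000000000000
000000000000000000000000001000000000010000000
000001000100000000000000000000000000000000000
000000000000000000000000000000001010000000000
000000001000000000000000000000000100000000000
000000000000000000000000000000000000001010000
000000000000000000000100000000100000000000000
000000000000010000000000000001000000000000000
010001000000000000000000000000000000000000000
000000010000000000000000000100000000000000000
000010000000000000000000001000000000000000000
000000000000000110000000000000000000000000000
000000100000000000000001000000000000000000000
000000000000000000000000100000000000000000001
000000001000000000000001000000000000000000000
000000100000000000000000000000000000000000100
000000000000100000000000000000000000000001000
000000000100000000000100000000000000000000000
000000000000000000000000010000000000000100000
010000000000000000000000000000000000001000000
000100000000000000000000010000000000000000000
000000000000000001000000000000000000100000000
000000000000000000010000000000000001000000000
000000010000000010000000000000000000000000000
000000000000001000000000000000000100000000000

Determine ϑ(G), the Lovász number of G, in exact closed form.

45*cos(pi/45)/(cos(pi/45) + 1)

N(297) = {464, 130}, |N(297)| = 2.
Vertex 551 has 2 neighbors: 797, 807.
deg(352) = 2; N(352) = {253, 451}.
N(432) = {584, 926}, |N(432)| = 2.
G on 45 vertices is 2-regular; the odd cycle C_{45}.
The 23 distinct eigenvalues: [2.0, 1.981, 1.923, 1.827, 1.696, 1.532, 1.338, 1.118, 0.877, 0.618, 0.347, 0.07, -0.209, -0.484, -0.749, -1.0, -1.231, -1.439, -1.618, -1.766, -1.879, -1.956, -1.995].
λ_max=2, λ_min=-2*cos(pi/45); ϑ = −45·λ_min/(λ_max−λ_min) = 45*cos(pi/45)/(cos(pi/45) + 1).
= 22.4726… (decimal).
Check 22 ≤ 45*cos(pi/45)/(cos(pi/45) + 1) ≤ 23: both strict.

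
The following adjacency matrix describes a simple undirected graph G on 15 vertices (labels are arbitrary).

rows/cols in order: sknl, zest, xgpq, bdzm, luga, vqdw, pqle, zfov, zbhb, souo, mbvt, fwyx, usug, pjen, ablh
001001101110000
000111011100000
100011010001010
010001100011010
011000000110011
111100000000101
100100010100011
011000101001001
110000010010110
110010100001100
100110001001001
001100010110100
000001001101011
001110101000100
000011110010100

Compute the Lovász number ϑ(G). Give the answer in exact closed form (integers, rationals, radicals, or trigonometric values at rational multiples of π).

Vertex usug has 6 neighbors: vqdw, zbhb, souo, fwyx, pjen, ablh.
N(fwyx) = {xgpq, bdzm, zfov, souo, mbvt, usug}, |N(fwyx)| = 6.
N(souo) = {sknl, zest, luga, pqle, fwyx, usug}, |N(souo)| = 6.
deg(sknl) = 6; N(sknl) = {xgpq, vqdw, pqle, zbhb, souo, mbvt}.
Every vertex has degree 6 (N=15); this is K(6,2), the Kneser graph.
The 3 distinct eigenvalues: [6.0, 1.0, -3.0].
Lovász (edge-transitive): ϑ = −15·(-3)/((6)−(-3)) = 5.
= 5.00000… (decimal).

5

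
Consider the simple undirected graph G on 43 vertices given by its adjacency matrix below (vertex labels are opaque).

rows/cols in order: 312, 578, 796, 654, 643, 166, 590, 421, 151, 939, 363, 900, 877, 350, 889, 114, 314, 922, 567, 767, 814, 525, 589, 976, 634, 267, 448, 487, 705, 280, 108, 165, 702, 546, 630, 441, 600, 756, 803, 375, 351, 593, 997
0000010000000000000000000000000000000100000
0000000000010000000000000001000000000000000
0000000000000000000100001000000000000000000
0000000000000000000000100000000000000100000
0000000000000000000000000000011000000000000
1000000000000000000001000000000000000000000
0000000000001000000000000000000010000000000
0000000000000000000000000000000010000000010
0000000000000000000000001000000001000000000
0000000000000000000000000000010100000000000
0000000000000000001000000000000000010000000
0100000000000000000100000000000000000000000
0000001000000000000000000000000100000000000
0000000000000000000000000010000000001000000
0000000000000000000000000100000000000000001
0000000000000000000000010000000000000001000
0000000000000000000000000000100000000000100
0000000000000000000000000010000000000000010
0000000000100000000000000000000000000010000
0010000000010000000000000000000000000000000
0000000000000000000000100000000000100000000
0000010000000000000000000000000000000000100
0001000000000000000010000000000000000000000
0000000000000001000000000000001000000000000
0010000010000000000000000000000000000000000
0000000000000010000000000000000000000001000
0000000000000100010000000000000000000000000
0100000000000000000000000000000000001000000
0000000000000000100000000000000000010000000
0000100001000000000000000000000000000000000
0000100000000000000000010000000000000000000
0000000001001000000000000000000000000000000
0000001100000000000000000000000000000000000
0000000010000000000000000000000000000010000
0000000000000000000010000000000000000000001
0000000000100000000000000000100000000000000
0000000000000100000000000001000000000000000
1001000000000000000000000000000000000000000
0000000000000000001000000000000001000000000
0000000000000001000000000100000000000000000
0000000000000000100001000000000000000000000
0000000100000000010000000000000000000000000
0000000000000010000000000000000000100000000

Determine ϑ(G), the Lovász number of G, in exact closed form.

43*cos(pi/43)/(cos(pi/43) + 1)

Vertex 525 has 2 neighbors: 166, 351.
deg(889) = 2; N(889) = {267, 997}.
deg(705) = 2; N(705) = {314, 441}.
N(165) = {939, 877}, |N(165)| = 2.
Every vertex has degree 2 (N=43); the odd cycle C_{43}.
spec(A) ≈ [2.0, 1.97869, 1.9152, 1.8109, 1.668, 1.48954, 1.27935, 1.04188, 0.78221, 0.50587, 0.21874, -0.07304, -0.36327, -0.64576, -0.91448, -1.16372, -1.38815, -1.58299, -1.7441, -1.86803, -1.95215, -1.99466] (distinct, 5 d.p.).
ϑ = −N·λ_min/(λ_max−λ_min) = −43·(-2*cos(pi/43))/(2−(-2*cos(pi/43))) = 43*cos(pi/43)/(cos(pi/43) + 1).
Numerically 21.47128.
Lovász sandwich 21 ≤ 43*cos(pi/43)/(cos(pi/43) + 1) ≤ 22: both strict.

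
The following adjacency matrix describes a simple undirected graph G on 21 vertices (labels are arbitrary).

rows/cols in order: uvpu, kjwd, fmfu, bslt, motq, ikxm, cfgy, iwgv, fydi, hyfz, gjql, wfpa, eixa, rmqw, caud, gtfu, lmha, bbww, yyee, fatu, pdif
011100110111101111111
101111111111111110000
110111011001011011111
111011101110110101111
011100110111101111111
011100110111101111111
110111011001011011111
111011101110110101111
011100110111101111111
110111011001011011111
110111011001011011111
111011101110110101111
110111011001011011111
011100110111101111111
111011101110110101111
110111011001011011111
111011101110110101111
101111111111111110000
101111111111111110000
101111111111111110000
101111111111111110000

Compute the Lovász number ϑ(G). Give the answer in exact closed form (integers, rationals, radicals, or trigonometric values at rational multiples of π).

Vertex fydi has 16 neighbors: kjwd, fmfu, bslt, cfgy, iwgv, hyfz, gjql, wfpa, eixa, caud, gtfu, lmha, bbww, yyee, fatu, pdif.
deg(wfpa) = 16; N(wfpa) = {uvpu, kjwd, fmfu, motq, ikxm, cfgy, fydi, hyfz, gjql, eixa, rmqw, gtfu, bbww, yyee, fatu, pdif}.
N(bbww) = {uvpu, fmfu, bslt, motq, ikxm, cfgy, iwgv, fydi, hyfz, gjql, wfpa, eixa, rmqw, caud, gtfu, lmha}, |N(bbww)| = 16.
Vertex gtfu has 15 neighbors: uvpu, kjwd, bslt, motq, ikxm, iwgv, fydi, wfpa, rmqw, caud, lmha, bbww, yyee, fatu, pdif.
K_{6,5,5,5} (perfect); ϑ(G) = α(G) = max{6,5,5,5} = 6.
Numerically 6.000000.
6 ≤ 6 ≤ 6: collapsed.

6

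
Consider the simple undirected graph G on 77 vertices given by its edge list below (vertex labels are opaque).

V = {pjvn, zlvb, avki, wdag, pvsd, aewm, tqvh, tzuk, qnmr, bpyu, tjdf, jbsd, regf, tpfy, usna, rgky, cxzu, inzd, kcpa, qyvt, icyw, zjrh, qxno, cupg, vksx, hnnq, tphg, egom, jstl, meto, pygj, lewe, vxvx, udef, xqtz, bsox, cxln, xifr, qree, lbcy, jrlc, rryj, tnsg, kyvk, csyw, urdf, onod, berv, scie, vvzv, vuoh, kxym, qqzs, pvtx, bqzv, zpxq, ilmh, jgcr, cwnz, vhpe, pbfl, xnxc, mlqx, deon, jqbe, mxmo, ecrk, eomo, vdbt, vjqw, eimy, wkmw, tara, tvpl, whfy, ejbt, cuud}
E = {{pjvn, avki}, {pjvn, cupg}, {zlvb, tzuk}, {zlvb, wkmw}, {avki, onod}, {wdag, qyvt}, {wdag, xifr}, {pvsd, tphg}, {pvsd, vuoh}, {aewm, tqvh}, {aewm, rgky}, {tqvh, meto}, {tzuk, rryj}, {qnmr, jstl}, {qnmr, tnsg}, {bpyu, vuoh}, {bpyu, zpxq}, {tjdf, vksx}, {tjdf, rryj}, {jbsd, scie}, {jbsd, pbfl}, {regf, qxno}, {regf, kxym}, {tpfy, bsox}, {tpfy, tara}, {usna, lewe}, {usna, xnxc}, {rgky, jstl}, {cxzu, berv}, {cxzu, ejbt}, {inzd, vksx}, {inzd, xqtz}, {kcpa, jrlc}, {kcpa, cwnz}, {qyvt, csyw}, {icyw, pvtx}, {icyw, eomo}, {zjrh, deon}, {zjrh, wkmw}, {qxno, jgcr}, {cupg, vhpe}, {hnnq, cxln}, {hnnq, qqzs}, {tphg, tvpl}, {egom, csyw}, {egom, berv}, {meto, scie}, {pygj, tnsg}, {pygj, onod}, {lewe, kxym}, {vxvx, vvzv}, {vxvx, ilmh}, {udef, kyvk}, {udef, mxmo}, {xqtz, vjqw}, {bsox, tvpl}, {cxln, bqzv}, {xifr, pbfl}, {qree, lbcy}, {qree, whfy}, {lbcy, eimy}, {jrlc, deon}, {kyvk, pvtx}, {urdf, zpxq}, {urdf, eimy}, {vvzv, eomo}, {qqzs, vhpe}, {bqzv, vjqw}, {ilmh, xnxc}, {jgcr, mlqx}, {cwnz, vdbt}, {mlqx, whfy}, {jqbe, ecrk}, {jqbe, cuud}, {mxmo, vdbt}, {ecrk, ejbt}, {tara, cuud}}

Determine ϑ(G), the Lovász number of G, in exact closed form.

deg(pbfl) = 2; N(pbfl) = {jbsd, xifr}.
deg(pvsd) = 2; N(pvsd) = {tphg, vuoh}.
Vertex tphg has 2 neighbors: pvsd, tvpl.
deg(udef) = 2; N(udef) = {kyvk, mxmo}.
2-regular, N=77; connected 2-regular on 77 ⇒ C_{77}.
spec(A) ≈ [2.0, 1.993, 1.973, 1.94, 1.894, 1.836, 1.765, 1.683, 1.589, 1.484, 1.37, 1.247, 1.115, 0.976, 0.831, 0.68, 0.524, 0.365, 0.204, 0.041, -0.122, -0.285, -0.445, -0.602, -0.756, -0.904, -1.047, -1.182, -1.31, -1.429, -1.538, -1.637, -1.725, -1.802, -1.867, -1.919, -1.959, -1.985, -1.998] (distinct, 3 d.p.).
λ_max=2, λ_min=-2*cos(pi/77); ϑ = −77·λ_min/(λ_max−λ_min) = 77*cos(pi/77)/(cos(pi/77) + 1).
Numerically 38.48397.
Check 38 ≤ 77*cos(pi/77)/(cos(pi/77) + 1) ≤ 39: both strict.

77*cos(pi/77)/(cos(pi/77) + 1)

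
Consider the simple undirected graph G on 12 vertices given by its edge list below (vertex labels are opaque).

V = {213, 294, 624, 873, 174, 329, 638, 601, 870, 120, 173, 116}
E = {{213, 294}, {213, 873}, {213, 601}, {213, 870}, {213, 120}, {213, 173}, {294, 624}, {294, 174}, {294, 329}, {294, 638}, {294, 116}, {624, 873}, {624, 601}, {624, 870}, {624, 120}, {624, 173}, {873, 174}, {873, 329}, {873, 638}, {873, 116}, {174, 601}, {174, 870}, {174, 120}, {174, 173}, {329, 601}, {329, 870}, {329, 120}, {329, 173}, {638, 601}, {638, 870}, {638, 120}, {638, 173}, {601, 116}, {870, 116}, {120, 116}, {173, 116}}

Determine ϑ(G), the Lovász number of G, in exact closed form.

6

deg(116) = 6; N(116) = {294, 873, 601, 870, 120, 173}.
N(329) = {294, 873, 601, 870, 120, 173}, |N(329)| = 6.
deg(873) = 6; N(873) = {213, 624, 174, 329, 638, 116}.
deg(638) = 6; N(638) = {294, 873, 601, 870, 120, 173}.
2 parts of sizes [6, 6]; α(G) = 6 = ϑ (perfect).
Numerically 6.000000.
Lovász sandwich 6 ≤ 6 ≤ 6: collapsed.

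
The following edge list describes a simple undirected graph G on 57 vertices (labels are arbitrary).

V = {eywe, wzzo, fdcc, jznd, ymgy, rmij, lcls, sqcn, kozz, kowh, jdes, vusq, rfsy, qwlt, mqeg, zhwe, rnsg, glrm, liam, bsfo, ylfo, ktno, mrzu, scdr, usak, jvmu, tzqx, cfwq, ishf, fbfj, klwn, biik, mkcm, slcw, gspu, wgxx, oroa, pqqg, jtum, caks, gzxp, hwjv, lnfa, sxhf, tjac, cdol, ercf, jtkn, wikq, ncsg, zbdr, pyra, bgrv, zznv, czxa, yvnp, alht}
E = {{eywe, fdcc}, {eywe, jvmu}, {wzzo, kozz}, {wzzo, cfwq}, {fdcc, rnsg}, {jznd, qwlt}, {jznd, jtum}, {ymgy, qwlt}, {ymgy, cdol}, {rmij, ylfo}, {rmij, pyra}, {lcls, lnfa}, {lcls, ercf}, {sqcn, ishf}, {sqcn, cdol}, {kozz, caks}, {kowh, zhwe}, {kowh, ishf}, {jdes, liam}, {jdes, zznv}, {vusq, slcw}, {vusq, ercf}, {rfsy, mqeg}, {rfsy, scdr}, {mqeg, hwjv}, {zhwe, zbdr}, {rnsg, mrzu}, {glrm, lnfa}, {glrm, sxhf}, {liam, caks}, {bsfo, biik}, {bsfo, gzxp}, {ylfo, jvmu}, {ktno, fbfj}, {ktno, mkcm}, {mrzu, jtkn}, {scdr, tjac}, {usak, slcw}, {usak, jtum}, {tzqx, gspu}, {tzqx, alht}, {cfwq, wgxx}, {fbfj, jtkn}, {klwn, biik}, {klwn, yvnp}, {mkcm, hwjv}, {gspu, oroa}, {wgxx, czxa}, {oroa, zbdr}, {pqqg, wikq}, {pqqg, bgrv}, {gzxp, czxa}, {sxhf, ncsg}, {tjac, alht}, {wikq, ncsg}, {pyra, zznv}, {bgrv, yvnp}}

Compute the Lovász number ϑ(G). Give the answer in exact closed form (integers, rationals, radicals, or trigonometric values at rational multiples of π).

deg(rnsg) = 2; N(rnsg) = {fdcc, mrzu}.
Vertex rfsy has 2 neighbors: mqeg, scdr.
Vertex jtum has 2 neighbors: jznd, usak.
Vertex wgxx has 2 neighbors: cfwq, czxa.
2-regular, N=57; a single 57-cycle (edge-transitive).
A has 29 distinct eigenvalues ≈ [2.0, 1.988, 1.952, 1.892, 1.809, 1.704, 1.578, 1.434, 1.271, 1.094, 0.903, 0.701, 0.491, 0.275, 0.055, -0.165, -0.383, -0.597, -0.803, -1.0, -1.184, -1.355, -1.508, -1.644, -1.759, -1.853, -1.925, -1.973, -1.997].
With N=57: ϑ(G) = 57·(-(-1)*2*cos(pi/57))/(2−(-2*cos(pi/57))) = 57*cos(pi/57)/(cos(pi/57) + 1).
= 28.478345168… (decimal).
α=28, χ(Ḡ)=29; ϑ=57*cos(pi/57)/(cos(pi/57) + 1) lies between (both strict).

57*cos(pi/57)/(cos(pi/57) + 1)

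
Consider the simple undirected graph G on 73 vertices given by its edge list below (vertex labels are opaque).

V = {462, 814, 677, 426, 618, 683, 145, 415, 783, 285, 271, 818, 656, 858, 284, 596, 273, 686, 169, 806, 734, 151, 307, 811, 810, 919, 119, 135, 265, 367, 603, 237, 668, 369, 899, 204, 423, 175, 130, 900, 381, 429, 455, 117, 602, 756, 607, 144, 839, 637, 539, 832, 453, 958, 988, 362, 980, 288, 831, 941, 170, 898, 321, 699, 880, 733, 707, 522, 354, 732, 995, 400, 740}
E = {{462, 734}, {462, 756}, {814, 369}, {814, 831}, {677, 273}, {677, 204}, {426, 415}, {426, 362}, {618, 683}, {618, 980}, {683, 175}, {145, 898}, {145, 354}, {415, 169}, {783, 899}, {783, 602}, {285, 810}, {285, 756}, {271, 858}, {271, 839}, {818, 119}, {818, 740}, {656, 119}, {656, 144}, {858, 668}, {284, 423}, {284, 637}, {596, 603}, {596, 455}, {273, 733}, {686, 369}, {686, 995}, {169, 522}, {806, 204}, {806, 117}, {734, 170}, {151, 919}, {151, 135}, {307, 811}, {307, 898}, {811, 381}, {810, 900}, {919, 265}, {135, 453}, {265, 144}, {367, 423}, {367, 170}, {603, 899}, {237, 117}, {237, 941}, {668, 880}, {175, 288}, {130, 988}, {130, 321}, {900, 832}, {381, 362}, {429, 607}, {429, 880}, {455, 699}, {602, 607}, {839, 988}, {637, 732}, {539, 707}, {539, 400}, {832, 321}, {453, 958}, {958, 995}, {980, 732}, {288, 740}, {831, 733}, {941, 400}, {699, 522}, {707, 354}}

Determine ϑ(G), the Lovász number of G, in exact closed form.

73*cos(pi/73)/(cos(pi/73) + 1)

deg(285) = 2; N(285) = {810, 756}.
Vertex 204 has 2 neighbors: 677, 806.
Vertex 539 has 2 neighbors: 707, 400.
Vertex 354 has 2 neighbors: 145, 707.
G on 73 vertices is 2-regular; a single 73-cycle (edge-transitive).
The 37 distinct eigenvalues: [2.0, 1.9926, 1.97044, 1.9337, 1.88263, 1.81764, 1.73918, 1.64785, 1.54431, 1.42935, 1.3038, 1.1686, 1.02474, 0.8733, 0.7154, 0.55219, 0.3849, 0.21476, 0.04303, -0.12902, -0.30011, -0.46898, -0.63438, -0.79509, -0.9499, -1.09769, -1.23734, -1.36784, -1.48821, -1.59756, -1.69508, -1.78006, -1.85185, -1.90993, -1.95388, -1.98335, -1.99815].
With N=73: ϑ(G) = 73·(-(-1)*2*cos(pi/73))/(2−(-2*cos(pi/73))) = 73*cos(pi/73)/(cos(pi/73) + 1).
≈ 36.4830948 (to 7 d.p.).
Lovász sandwich 36 ≤ 73*cos(pi/73)/(cos(pi/73) + 1) ≤ 37: both strict.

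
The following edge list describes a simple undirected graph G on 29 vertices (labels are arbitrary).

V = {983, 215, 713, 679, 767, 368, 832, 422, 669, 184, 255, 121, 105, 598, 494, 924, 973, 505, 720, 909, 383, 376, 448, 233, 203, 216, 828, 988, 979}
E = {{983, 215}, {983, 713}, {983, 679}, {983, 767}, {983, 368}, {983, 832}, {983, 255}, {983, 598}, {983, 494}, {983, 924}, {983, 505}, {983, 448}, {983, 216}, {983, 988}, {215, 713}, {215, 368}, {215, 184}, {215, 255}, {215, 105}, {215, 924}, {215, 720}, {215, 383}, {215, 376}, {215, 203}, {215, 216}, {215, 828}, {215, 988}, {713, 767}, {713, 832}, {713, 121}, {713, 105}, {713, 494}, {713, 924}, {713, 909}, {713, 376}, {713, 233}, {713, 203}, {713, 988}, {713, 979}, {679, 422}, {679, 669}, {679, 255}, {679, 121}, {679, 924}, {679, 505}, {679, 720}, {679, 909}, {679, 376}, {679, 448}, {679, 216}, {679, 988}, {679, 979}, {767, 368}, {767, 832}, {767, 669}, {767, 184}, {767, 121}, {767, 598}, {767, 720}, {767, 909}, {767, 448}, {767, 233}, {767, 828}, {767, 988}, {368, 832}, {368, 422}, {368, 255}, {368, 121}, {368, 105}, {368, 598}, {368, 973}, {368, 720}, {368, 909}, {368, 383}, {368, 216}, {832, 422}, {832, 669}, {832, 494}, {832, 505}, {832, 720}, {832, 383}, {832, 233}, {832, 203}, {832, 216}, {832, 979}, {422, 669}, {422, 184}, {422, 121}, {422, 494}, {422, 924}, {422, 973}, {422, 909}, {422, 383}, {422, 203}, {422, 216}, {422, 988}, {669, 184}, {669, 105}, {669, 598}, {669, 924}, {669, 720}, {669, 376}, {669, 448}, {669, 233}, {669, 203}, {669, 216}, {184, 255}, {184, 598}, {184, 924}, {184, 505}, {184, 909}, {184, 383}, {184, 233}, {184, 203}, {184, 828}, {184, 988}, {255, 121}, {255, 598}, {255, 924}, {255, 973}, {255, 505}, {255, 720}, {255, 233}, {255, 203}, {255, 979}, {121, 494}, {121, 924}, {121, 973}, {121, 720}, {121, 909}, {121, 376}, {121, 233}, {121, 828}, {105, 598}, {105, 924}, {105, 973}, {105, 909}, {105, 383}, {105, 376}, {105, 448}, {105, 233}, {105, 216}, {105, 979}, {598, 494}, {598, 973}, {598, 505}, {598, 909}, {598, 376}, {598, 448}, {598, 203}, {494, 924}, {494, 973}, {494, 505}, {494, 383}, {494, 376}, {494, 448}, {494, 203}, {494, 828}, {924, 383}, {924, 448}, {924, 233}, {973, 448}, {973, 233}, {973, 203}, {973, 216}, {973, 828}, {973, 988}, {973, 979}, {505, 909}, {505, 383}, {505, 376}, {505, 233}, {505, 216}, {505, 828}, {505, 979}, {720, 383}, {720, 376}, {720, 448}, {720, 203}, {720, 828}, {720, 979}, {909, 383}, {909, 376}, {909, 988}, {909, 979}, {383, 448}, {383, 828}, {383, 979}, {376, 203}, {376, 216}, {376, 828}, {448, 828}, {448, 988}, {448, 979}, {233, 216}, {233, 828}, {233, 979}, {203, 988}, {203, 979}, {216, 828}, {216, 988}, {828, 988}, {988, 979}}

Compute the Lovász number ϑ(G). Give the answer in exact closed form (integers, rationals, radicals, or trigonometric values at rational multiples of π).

sqrt(29)

Vertex 988 has 14 neighbors: 983, 215, 713, 679, 767, 422, 184, 973, 909, 448, 203, 216, 828, 979.
deg(376) = 14; N(376) = {215, 713, 679, 669, 121, 105, 598, 494, 505, 720, 909, 203, 216, 828}.
Vertex 669 has 14 neighbors: 679, 767, 832, 422, 184, 105, 598, 924, 720, 376, 448, 233, 203, 216.
deg(832) = 14; N(832) = {983, 713, 767, 368, 422, 669, 494, 505, 720, 383, 233, 203, 216, 979}.
Regular of degree 14 on 29 vertices: Paley(29): SR with (k,λ,μ)=(14,6,7).
Distinct eigenvalues (to 5 d.p.): [14.0, 2.19258, -3.19258].
λ_max=14, λ_min=-sqrt(29)/2 - 1/2; ϑ = −29·λ_min/(λ_max−λ_min) = sqrt(29).
Numerically 5.3852.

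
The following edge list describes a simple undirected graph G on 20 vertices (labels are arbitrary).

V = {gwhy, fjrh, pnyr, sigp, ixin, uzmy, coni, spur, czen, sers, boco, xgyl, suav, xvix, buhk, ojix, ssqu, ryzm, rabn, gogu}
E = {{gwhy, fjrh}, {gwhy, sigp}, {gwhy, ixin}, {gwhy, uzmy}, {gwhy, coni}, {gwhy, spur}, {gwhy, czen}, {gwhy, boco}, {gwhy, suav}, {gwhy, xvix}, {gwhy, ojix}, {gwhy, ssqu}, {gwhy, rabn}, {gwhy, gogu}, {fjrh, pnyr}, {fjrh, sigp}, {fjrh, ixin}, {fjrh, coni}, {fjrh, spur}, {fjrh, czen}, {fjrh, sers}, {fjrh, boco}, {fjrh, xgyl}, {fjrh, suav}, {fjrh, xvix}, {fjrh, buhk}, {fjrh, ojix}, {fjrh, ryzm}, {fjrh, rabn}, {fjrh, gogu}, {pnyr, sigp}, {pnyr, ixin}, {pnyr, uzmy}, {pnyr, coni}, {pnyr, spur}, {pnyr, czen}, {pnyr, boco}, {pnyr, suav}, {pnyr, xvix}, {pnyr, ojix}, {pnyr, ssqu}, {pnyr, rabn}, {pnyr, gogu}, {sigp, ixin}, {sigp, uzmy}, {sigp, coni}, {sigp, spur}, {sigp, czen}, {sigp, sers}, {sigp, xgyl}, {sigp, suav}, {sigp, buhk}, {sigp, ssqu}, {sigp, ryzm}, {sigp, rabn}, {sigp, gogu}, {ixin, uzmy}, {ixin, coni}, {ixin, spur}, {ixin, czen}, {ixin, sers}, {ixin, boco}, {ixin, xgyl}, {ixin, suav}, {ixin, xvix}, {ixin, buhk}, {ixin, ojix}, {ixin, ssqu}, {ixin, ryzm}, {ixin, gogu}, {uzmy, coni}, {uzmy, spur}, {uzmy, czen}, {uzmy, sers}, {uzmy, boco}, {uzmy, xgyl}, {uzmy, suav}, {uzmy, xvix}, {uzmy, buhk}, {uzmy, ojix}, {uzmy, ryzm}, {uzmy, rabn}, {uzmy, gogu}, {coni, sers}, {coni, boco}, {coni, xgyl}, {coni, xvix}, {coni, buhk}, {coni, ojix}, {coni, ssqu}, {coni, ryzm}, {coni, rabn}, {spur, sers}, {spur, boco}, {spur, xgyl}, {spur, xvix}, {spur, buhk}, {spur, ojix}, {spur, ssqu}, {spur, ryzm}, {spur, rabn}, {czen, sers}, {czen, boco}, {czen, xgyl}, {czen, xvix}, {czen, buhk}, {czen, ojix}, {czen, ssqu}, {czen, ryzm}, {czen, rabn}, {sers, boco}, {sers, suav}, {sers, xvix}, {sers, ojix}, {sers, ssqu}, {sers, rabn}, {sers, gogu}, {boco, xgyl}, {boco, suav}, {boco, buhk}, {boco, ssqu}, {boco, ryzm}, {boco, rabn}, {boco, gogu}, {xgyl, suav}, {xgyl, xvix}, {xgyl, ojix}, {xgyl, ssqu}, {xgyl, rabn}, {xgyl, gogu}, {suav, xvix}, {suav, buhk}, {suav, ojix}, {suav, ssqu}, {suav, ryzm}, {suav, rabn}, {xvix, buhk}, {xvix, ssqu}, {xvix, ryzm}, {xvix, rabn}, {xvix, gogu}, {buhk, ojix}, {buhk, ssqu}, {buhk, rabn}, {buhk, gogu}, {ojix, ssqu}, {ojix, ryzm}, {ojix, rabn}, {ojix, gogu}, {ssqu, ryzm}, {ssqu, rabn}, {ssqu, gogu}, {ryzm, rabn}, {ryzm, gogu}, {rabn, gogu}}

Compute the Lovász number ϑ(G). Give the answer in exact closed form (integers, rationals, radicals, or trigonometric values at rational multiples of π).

6

N(gwhy) = {fjrh, sigp, ixin, uzmy, coni, spur, czen, boco, suav, xvix, ojix, ssqu, rabn, gogu}, |N(gwhy)| = 14.
Vertex xgyl has 14 neighbors: fjrh, sigp, ixin, uzmy, coni, spur, czen, boco, suav, xvix, ojix, ssqu, rabn, gogu.
Vertex sers has 14 neighbors: fjrh, sigp, ixin, uzmy, coni, spur, czen, boco, suav, xvix, ojix, ssqu, rabn, gogu.
Vertex rabn has 18 neighbors: gwhy, fjrh, pnyr, sigp, uzmy, coni, spur, czen, sers, boco, xgyl, suav, xvix, buhk, ojix, ssqu, ryzm, gogu.
G = K_{6,5,4,3,2}: α = 6 = χ(Ḡ), so ϑ = 6.
Numerically 6.0000000.
Check 6 ≤ 6 ≤ 6: collapsed.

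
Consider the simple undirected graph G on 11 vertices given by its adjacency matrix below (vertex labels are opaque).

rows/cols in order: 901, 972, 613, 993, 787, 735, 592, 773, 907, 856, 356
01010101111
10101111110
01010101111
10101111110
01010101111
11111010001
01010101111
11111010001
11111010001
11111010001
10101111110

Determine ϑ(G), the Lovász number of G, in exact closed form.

deg(613) = 7; N(613) = {972, 993, 735, 773, 907, 856, 356}.
N(592) = {972, 993, 735, 773, 907, 856, 356}, |N(592)| = 7.
N(972) = {901, 613, 787, 735, 592, 773, 907, 856}, |N(972)| = 8.
deg(993) = 8; N(993) = {901, 613, 787, 735, 592, 773, 907, 856}.
Complete multipartite on [4, 4, 3]: sandwich collapses at ϑ=4.
≈ 4.000000000 (to 9 d.p.).
α=4, χ(Ḡ)=4; ϑ=4 lies between (collapsed).

4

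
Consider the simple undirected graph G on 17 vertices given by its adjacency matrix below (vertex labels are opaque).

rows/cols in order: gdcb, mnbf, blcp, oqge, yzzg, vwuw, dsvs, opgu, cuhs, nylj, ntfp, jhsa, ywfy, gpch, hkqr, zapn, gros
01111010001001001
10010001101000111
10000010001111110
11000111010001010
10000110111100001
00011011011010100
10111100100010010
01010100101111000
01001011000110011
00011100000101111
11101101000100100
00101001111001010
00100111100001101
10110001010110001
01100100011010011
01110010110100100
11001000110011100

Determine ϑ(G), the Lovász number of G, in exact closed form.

N(opgu) = {mnbf, oqge, vwuw, cuhs, ntfp, jhsa, ywfy, gpch}, |N(opgu)| = 8.
deg(nylj) = 8; N(nylj) = {oqge, yzzg, vwuw, jhsa, gpch, hkqr, zapn, gros}.
Vertex gpch has 8 neighbors: gdcb, blcp, oqge, opgu, nylj, jhsa, ywfy, gros.
Vertex ywfy has 8 neighbors: blcp, vwuw, dsvs, opgu, cuhs, gpch, hkqr, gros.
17-vertex 8-regular graph: SR(17,8,3,4) — a Paley graph.
spec(A) ≈ [8.0, 1.5616, -2.5616] (distinct, 4 d.p.).
Lovász: ϑ = −17(-sqrt(17)/2 - 1/2)/(8+-(-sqrt(17)/2 - 1/2)) = sqrt(17).
ϑ(G) ≈ 4.1231.

sqrt(17)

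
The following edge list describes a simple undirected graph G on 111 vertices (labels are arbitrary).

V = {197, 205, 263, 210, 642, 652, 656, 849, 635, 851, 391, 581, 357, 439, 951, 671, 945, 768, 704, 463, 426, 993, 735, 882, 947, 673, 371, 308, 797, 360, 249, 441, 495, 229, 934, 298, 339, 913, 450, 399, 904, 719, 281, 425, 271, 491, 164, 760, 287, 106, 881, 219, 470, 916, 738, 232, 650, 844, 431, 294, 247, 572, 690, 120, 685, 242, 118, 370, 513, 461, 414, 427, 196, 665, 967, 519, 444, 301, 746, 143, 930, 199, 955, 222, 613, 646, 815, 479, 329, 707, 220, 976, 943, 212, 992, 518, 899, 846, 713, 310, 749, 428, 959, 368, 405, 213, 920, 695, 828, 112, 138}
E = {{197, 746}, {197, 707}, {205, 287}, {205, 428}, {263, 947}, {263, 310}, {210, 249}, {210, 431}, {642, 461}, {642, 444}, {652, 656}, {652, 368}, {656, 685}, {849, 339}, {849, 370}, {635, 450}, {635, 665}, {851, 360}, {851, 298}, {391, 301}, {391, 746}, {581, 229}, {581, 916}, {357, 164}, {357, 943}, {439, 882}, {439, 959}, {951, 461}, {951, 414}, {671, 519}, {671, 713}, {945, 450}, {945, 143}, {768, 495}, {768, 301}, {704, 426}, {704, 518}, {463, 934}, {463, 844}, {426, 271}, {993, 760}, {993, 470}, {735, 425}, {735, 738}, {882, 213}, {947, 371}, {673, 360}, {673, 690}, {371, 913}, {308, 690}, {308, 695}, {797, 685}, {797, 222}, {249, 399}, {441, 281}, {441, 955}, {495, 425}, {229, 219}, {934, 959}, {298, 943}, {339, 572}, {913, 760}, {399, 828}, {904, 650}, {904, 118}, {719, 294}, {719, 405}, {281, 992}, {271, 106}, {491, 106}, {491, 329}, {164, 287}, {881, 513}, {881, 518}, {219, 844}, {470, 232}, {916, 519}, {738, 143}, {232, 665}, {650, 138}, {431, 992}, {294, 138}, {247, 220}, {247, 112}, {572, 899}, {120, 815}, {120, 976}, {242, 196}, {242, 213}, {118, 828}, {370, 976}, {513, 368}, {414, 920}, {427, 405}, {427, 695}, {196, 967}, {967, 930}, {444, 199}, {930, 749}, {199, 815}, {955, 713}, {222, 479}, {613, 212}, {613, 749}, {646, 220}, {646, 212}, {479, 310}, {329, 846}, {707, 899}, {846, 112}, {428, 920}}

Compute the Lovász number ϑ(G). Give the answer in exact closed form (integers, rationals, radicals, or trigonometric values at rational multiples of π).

deg(572) = 2; N(572) = {339, 899}.
N(581) = {229, 916}, |N(581)| = 2.
N(695) = {308, 427}, |N(695)| = 2.
deg(749) = 2; N(749) = {930, 613}.
Regular of degree 2 on 111 vertices: this is C_{111}, the 111-cycle.
spec(A) ≈ [2.0, 1.9968, 1.9872, 1.9712, 1.949, 1.9204, 1.8858, 1.845, 1.7984, 1.746, 1.688, 1.6247, 1.5561, 1.4825, 1.4042, 1.3213, 1.2343, 1.1433, 1.0486, 0.9506, 0.8495, 0.7457, 0.6395, 0.5313, 0.4214, 0.3101, 0.1978, 0.0849, -0.0283, -0.1414, -0.254, -0.3659, -0.4765, -0.5856, -0.6929, -0.7979, -0.9004, -1.0, -1.0964, -1.1893, -1.2783, -1.3633, -1.4439, -1.5199, -1.591, -1.657, -1.7177, -1.7729, -1.8225, -1.8661, -1.9039, -1.9355, -1.9609, -1.98, -1.9928, -1.9992] (distinct, 4 d.p.).
Lovász (edge-transitive): ϑ = −111·(-2*cos(pi/111))/((2)−(-2*cos(pi/111))) = 111*cos(pi/111)/(cos(pi/111) + 1).
ϑ(G) ≈ 55.488884.
α=55, χ(Ḡ)=56; ϑ=111*cos(pi/111)/(cos(pi/111) + 1) lies between (both strict).

111*cos(pi/111)/(cos(pi/111) + 1)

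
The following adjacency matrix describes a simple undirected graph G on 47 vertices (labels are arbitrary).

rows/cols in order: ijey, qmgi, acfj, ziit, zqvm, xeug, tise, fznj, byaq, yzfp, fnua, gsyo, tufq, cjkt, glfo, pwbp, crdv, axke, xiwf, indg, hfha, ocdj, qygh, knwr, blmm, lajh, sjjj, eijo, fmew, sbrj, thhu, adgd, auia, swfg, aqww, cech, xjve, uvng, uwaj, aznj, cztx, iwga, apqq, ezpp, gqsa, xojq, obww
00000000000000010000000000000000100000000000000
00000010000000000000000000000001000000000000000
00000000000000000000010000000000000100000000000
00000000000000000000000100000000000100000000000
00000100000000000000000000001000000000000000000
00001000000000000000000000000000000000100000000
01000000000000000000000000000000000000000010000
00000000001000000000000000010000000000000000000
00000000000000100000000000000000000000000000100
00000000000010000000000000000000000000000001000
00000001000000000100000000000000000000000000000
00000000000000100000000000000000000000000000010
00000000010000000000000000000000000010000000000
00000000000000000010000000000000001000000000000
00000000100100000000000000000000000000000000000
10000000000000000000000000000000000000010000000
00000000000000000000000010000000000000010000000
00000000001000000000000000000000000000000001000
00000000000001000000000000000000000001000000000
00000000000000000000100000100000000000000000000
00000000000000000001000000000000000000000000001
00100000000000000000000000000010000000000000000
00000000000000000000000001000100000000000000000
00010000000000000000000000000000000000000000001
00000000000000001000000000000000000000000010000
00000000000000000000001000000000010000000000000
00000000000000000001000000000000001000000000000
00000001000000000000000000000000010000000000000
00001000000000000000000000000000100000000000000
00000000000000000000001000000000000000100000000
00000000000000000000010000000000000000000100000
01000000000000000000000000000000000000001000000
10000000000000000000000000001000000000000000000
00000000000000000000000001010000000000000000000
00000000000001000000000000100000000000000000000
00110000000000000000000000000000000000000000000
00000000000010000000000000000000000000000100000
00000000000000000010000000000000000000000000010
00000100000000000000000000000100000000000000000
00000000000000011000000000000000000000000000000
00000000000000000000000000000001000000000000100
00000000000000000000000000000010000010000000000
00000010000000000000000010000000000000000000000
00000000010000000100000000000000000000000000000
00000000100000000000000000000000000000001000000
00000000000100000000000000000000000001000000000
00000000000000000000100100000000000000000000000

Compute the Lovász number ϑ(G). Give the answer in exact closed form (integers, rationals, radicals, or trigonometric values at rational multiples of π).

47*cos(pi/47)/(cos(pi/47) + 1)

deg(glfo) = 2; N(glfo) = {byaq, gsyo}.
Vertex adgd has 2 neighbors: qmgi, cztx.
deg(ezpp) = 2; N(ezpp) = {yzfp, axke}.
deg(ziit) = 2; N(ziit) = {knwr, cech}.
Every vertex has degree 2 (N=47); this is C_{47}, the 47-cycle.
Distinct eigenvalues (to 3 d.p.): [2.0, 1.982, 1.929, 1.841, 1.721, 1.57, 1.39, 1.186, 0.961, 0.719, 0.464, 0.2, -0.067, -0.333, -0.593, -0.842, -1.076, -1.291, -1.483, -1.649, -1.785, -1.889, -1.96, -1.996].
Lovász: ϑ = −47(-2*cos(pi/47))/(2+-(-1)*2*cos(pi/47)) = 47*cos(pi/47)/(cos(pi/47) + 1).
ϑ(G) ≈ 23.473731493.
Sandwich: α(G)=23 ≤ ϑ(G)=47*cos(pi/47)/(cos(pi/47) + 1) ≤ χ(Ḡ)=24 (both strict).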